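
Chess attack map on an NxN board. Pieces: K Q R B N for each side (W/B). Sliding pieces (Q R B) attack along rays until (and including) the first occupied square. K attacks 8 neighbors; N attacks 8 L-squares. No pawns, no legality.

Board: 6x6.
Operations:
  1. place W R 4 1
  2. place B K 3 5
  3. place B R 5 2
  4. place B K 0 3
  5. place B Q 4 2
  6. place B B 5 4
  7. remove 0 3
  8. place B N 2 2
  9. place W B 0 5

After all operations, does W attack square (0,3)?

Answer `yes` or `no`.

Answer: no

Derivation:
Op 1: place WR@(4,1)
Op 2: place BK@(3,5)
Op 3: place BR@(5,2)
Op 4: place BK@(0,3)
Op 5: place BQ@(4,2)
Op 6: place BB@(5,4)
Op 7: remove (0,3)
Op 8: place BN@(2,2)
Op 9: place WB@(0,5)
Per-piece attacks for W:
  WB@(0,5): attacks (1,4) (2,3) (3,2) (4,1) [ray(1,-1) blocked at (4,1)]
  WR@(4,1): attacks (4,2) (4,0) (5,1) (3,1) (2,1) (1,1) (0,1) [ray(0,1) blocked at (4,2)]
W attacks (0,3): no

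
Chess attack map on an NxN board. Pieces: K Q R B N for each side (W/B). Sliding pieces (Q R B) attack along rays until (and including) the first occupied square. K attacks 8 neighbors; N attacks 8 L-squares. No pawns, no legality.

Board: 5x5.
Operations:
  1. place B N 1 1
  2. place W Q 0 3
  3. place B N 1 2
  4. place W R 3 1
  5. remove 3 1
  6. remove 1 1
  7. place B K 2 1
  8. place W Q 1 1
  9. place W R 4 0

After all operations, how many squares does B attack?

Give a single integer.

Answer: 12

Derivation:
Op 1: place BN@(1,1)
Op 2: place WQ@(0,3)
Op 3: place BN@(1,2)
Op 4: place WR@(3,1)
Op 5: remove (3,1)
Op 6: remove (1,1)
Op 7: place BK@(2,1)
Op 8: place WQ@(1,1)
Op 9: place WR@(4,0)
Per-piece attacks for B:
  BN@(1,2): attacks (2,4) (3,3) (0,4) (2,0) (3,1) (0,0)
  BK@(2,1): attacks (2,2) (2,0) (3,1) (1,1) (3,2) (3,0) (1,2) (1,0)
Union (12 distinct): (0,0) (0,4) (1,0) (1,1) (1,2) (2,0) (2,2) (2,4) (3,0) (3,1) (3,2) (3,3)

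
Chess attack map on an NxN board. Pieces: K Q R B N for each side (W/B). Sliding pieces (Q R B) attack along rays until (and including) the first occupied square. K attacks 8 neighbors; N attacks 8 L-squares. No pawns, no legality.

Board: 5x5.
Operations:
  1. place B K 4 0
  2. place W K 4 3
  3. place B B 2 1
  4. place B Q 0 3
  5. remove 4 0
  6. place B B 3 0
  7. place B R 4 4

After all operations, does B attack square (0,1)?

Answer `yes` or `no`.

Op 1: place BK@(4,0)
Op 2: place WK@(4,3)
Op 3: place BB@(2,1)
Op 4: place BQ@(0,3)
Op 5: remove (4,0)
Op 6: place BB@(3,0)
Op 7: place BR@(4,4)
Per-piece attacks for B:
  BQ@(0,3): attacks (0,4) (0,2) (0,1) (0,0) (1,3) (2,3) (3,3) (4,3) (1,4) (1,2) (2,1) [ray(1,0) blocked at (4,3); ray(1,-1) blocked at (2,1)]
  BB@(2,1): attacks (3,2) (4,3) (3,0) (1,2) (0,3) (1,0) [ray(1,1) blocked at (4,3); ray(1,-1) blocked at (3,0); ray(-1,1) blocked at (0,3)]
  BB@(3,0): attacks (4,1) (2,1) [ray(-1,1) blocked at (2,1)]
  BR@(4,4): attacks (4,3) (3,4) (2,4) (1,4) (0,4) [ray(0,-1) blocked at (4,3)]
B attacks (0,1): yes

Answer: yes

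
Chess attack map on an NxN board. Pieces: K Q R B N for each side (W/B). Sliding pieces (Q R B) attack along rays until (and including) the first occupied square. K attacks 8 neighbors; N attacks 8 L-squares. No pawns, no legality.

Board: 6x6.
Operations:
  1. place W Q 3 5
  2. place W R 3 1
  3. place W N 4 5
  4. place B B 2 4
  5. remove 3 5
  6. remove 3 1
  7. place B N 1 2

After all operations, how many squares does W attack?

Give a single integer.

Op 1: place WQ@(3,5)
Op 2: place WR@(3,1)
Op 3: place WN@(4,5)
Op 4: place BB@(2,4)
Op 5: remove (3,5)
Op 6: remove (3,1)
Op 7: place BN@(1,2)
Per-piece attacks for W:
  WN@(4,5): attacks (5,3) (3,3) (2,4)
Union (3 distinct): (2,4) (3,3) (5,3)

Answer: 3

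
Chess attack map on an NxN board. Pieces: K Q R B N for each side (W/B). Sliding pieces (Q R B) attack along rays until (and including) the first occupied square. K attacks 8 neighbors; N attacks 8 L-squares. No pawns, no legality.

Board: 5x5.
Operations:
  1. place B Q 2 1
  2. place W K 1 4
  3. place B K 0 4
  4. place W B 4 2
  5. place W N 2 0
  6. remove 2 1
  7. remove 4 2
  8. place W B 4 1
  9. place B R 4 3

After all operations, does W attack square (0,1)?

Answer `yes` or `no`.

Answer: yes

Derivation:
Op 1: place BQ@(2,1)
Op 2: place WK@(1,4)
Op 3: place BK@(0,4)
Op 4: place WB@(4,2)
Op 5: place WN@(2,0)
Op 6: remove (2,1)
Op 7: remove (4,2)
Op 8: place WB@(4,1)
Op 9: place BR@(4,3)
Per-piece attacks for W:
  WK@(1,4): attacks (1,3) (2,4) (0,4) (2,3) (0,3)
  WN@(2,0): attacks (3,2) (4,1) (1,2) (0,1)
  WB@(4,1): attacks (3,2) (2,3) (1,4) (3,0) [ray(-1,1) blocked at (1,4)]
W attacks (0,1): yes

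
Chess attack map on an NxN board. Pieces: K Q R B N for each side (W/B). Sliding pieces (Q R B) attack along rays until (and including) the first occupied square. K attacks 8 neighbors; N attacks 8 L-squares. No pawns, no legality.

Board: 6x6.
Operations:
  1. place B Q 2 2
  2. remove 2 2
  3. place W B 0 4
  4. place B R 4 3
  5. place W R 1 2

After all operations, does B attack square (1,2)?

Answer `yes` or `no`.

Op 1: place BQ@(2,2)
Op 2: remove (2,2)
Op 3: place WB@(0,4)
Op 4: place BR@(4,3)
Op 5: place WR@(1,2)
Per-piece attacks for B:
  BR@(4,3): attacks (4,4) (4,5) (4,2) (4,1) (4,0) (5,3) (3,3) (2,3) (1,3) (0,3)
B attacks (1,2): no

Answer: no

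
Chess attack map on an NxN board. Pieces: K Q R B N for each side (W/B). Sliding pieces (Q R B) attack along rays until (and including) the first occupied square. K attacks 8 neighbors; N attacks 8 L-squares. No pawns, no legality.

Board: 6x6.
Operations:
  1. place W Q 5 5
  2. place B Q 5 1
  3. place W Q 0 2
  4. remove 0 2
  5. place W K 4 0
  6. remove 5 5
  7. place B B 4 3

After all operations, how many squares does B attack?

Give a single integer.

Answer: 19

Derivation:
Op 1: place WQ@(5,5)
Op 2: place BQ@(5,1)
Op 3: place WQ@(0,2)
Op 4: remove (0,2)
Op 5: place WK@(4,0)
Op 6: remove (5,5)
Op 7: place BB@(4,3)
Per-piece attacks for B:
  BB@(4,3): attacks (5,4) (5,2) (3,4) (2,5) (3,2) (2,1) (1,0)
  BQ@(5,1): attacks (5,2) (5,3) (5,4) (5,5) (5,0) (4,1) (3,1) (2,1) (1,1) (0,1) (4,2) (3,3) (2,4) (1,5) (4,0) [ray(-1,-1) blocked at (4,0)]
Union (19 distinct): (0,1) (1,0) (1,1) (1,5) (2,1) (2,4) (2,5) (3,1) (3,2) (3,3) (3,4) (4,0) (4,1) (4,2) (5,0) (5,2) (5,3) (5,4) (5,5)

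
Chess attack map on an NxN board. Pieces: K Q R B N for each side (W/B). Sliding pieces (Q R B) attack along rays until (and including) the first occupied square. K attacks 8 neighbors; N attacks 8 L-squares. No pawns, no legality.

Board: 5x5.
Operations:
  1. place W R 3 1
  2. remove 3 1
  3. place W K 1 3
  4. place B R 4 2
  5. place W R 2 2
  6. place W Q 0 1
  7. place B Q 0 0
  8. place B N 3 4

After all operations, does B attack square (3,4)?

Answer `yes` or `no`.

Op 1: place WR@(3,1)
Op 2: remove (3,1)
Op 3: place WK@(1,3)
Op 4: place BR@(4,2)
Op 5: place WR@(2,2)
Op 6: place WQ@(0,1)
Op 7: place BQ@(0,0)
Op 8: place BN@(3,4)
Per-piece attacks for B:
  BQ@(0,0): attacks (0,1) (1,0) (2,0) (3,0) (4,0) (1,1) (2,2) [ray(0,1) blocked at (0,1); ray(1,1) blocked at (2,2)]
  BN@(3,4): attacks (4,2) (2,2) (1,3)
  BR@(4,2): attacks (4,3) (4,4) (4,1) (4,0) (3,2) (2,2) [ray(-1,0) blocked at (2,2)]
B attacks (3,4): no

Answer: no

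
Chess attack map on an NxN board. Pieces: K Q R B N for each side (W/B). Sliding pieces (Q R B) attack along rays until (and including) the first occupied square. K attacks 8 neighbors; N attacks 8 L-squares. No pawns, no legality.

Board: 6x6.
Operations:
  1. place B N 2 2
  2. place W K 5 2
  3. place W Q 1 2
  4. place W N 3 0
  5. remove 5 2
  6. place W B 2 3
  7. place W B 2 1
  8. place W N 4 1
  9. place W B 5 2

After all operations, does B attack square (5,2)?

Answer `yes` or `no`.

Op 1: place BN@(2,2)
Op 2: place WK@(5,2)
Op 3: place WQ@(1,2)
Op 4: place WN@(3,0)
Op 5: remove (5,2)
Op 6: place WB@(2,3)
Op 7: place WB@(2,1)
Op 8: place WN@(4,1)
Op 9: place WB@(5,2)
Per-piece attacks for B:
  BN@(2,2): attacks (3,4) (4,3) (1,4) (0,3) (3,0) (4,1) (1,0) (0,1)
B attacks (5,2): no

Answer: no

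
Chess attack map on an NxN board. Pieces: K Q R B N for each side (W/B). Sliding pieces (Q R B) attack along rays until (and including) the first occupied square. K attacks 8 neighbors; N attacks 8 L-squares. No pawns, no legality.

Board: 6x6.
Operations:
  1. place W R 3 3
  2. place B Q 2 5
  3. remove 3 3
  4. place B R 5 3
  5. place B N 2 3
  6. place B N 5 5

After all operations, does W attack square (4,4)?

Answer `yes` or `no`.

Op 1: place WR@(3,3)
Op 2: place BQ@(2,5)
Op 3: remove (3,3)
Op 4: place BR@(5,3)
Op 5: place BN@(2,3)
Op 6: place BN@(5,5)
Per-piece attacks for W:
W attacks (4,4): no

Answer: no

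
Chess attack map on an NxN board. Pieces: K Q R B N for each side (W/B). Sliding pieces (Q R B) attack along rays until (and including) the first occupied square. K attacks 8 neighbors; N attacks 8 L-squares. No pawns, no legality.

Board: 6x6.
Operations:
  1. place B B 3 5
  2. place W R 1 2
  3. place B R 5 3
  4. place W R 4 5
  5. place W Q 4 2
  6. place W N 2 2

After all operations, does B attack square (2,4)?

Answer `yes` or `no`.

Op 1: place BB@(3,5)
Op 2: place WR@(1,2)
Op 3: place BR@(5,3)
Op 4: place WR@(4,5)
Op 5: place WQ@(4,2)
Op 6: place WN@(2,2)
Per-piece attacks for B:
  BB@(3,5): attacks (4,4) (5,3) (2,4) (1,3) (0,2) [ray(1,-1) blocked at (5,3)]
  BR@(5,3): attacks (5,4) (5,5) (5,2) (5,1) (5,0) (4,3) (3,3) (2,3) (1,3) (0,3)
B attacks (2,4): yes

Answer: yes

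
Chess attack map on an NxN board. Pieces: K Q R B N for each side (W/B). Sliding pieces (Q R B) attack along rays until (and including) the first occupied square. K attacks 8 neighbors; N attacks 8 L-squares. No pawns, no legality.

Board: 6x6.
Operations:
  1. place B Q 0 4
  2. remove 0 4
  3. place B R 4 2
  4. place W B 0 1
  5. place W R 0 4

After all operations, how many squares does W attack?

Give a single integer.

Op 1: place BQ@(0,4)
Op 2: remove (0,4)
Op 3: place BR@(4,2)
Op 4: place WB@(0,1)
Op 5: place WR@(0,4)
Per-piece attacks for W:
  WB@(0,1): attacks (1,2) (2,3) (3,4) (4,5) (1,0)
  WR@(0,4): attacks (0,5) (0,3) (0,2) (0,1) (1,4) (2,4) (3,4) (4,4) (5,4) [ray(0,-1) blocked at (0,1)]
Union (13 distinct): (0,1) (0,2) (0,3) (0,5) (1,0) (1,2) (1,4) (2,3) (2,4) (3,4) (4,4) (4,5) (5,4)

Answer: 13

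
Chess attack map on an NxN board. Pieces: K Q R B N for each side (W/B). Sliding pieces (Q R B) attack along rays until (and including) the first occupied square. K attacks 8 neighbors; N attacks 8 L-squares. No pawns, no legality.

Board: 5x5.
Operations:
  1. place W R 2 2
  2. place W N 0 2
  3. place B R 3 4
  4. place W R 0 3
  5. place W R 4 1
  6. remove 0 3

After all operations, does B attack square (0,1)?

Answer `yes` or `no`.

Answer: no

Derivation:
Op 1: place WR@(2,2)
Op 2: place WN@(0,2)
Op 3: place BR@(3,4)
Op 4: place WR@(0,3)
Op 5: place WR@(4,1)
Op 6: remove (0,3)
Per-piece attacks for B:
  BR@(3,4): attacks (3,3) (3,2) (3,1) (3,0) (4,4) (2,4) (1,4) (0,4)
B attacks (0,1): no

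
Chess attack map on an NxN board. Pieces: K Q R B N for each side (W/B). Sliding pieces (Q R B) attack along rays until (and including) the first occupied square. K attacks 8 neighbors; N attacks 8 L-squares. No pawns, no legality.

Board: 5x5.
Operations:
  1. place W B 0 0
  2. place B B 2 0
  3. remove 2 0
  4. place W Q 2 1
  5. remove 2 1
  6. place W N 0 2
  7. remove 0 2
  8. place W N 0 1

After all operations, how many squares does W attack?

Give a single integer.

Op 1: place WB@(0,0)
Op 2: place BB@(2,0)
Op 3: remove (2,0)
Op 4: place WQ@(2,1)
Op 5: remove (2,1)
Op 6: place WN@(0,2)
Op 7: remove (0,2)
Op 8: place WN@(0,1)
Per-piece attacks for W:
  WB@(0,0): attacks (1,1) (2,2) (3,3) (4,4)
  WN@(0,1): attacks (1,3) (2,2) (2,0)
Union (6 distinct): (1,1) (1,3) (2,0) (2,2) (3,3) (4,4)

Answer: 6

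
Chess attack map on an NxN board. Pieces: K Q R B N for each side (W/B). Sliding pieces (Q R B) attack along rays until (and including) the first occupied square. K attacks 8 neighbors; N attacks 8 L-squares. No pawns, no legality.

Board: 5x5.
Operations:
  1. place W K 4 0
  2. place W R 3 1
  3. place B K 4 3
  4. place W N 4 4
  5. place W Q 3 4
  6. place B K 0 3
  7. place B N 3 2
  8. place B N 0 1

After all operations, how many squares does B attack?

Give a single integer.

Answer: 15

Derivation:
Op 1: place WK@(4,0)
Op 2: place WR@(3,1)
Op 3: place BK@(4,3)
Op 4: place WN@(4,4)
Op 5: place WQ@(3,4)
Op 6: place BK@(0,3)
Op 7: place BN@(3,2)
Op 8: place BN@(0,1)
Per-piece attacks for B:
  BN@(0,1): attacks (1,3) (2,2) (2,0)
  BK@(0,3): attacks (0,4) (0,2) (1,3) (1,4) (1,2)
  BN@(3,2): attacks (4,4) (2,4) (1,3) (4,0) (2,0) (1,1)
  BK@(4,3): attacks (4,4) (4,2) (3,3) (3,4) (3,2)
Union (15 distinct): (0,2) (0,4) (1,1) (1,2) (1,3) (1,4) (2,0) (2,2) (2,4) (3,2) (3,3) (3,4) (4,0) (4,2) (4,4)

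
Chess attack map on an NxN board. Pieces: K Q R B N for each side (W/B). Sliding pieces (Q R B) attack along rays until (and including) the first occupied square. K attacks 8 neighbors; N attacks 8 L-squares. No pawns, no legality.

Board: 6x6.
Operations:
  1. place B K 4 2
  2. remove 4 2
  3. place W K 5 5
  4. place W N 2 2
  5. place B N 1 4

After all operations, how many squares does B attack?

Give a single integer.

Op 1: place BK@(4,2)
Op 2: remove (4,2)
Op 3: place WK@(5,5)
Op 4: place WN@(2,2)
Op 5: place BN@(1,4)
Per-piece attacks for B:
  BN@(1,4): attacks (3,5) (2,2) (3,3) (0,2)
Union (4 distinct): (0,2) (2,2) (3,3) (3,5)

Answer: 4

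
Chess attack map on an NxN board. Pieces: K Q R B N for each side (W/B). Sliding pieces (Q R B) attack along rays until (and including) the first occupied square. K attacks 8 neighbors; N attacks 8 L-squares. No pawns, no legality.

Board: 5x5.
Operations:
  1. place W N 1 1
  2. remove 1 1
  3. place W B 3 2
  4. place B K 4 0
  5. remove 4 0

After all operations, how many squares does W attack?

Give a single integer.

Answer: 6

Derivation:
Op 1: place WN@(1,1)
Op 2: remove (1,1)
Op 3: place WB@(3,2)
Op 4: place BK@(4,0)
Op 5: remove (4,0)
Per-piece attacks for W:
  WB@(3,2): attacks (4,3) (4,1) (2,3) (1,4) (2,1) (1,0)
Union (6 distinct): (1,0) (1,4) (2,1) (2,3) (4,1) (4,3)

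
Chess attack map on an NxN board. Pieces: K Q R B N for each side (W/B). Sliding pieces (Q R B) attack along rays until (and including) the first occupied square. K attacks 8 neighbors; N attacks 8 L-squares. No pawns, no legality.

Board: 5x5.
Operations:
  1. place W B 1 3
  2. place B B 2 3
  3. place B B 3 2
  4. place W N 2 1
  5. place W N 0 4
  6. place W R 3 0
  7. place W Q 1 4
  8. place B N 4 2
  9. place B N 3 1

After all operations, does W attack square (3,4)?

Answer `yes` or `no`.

Answer: yes

Derivation:
Op 1: place WB@(1,3)
Op 2: place BB@(2,3)
Op 3: place BB@(3,2)
Op 4: place WN@(2,1)
Op 5: place WN@(0,4)
Op 6: place WR@(3,0)
Op 7: place WQ@(1,4)
Op 8: place BN@(4,2)
Op 9: place BN@(3,1)
Per-piece attacks for W:
  WN@(0,4): attacks (1,2) (2,3)
  WB@(1,3): attacks (2,4) (2,2) (3,1) (0,4) (0,2) [ray(1,-1) blocked at (3,1); ray(-1,1) blocked at (0,4)]
  WQ@(1,4): attacks (1,3) (2,4) (3,4) (4,4) (0,4) (2,3) (0,3) [ray(0,-1) blocked at (1,3); ray(-1,0) blocked at (0,4); ray(1,-1) blocked at (2,3)]
  WN@(2,1): attacks (3,3) (4,2) (1,3) (0,2) (4,0) (0,0)
  WR@(3,0): attacks (3,1) (4,0) (2,0) (1,0) (0,0) [ray(0,1) blocked at (3,1)]
W attacks (3,4): yes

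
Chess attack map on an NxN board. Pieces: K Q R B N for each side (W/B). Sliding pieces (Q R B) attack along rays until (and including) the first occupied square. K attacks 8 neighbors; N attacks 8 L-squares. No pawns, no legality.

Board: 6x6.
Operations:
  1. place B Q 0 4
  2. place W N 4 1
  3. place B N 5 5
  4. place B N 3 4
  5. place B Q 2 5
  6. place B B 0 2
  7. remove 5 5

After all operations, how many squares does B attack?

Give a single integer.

Op 1: place BQ@(0,4)
Op 2: place WN@(4,1)
Op 3: place BN@(5,5)
Op 4: place BN@(3,4)
Op 5: place BQ@(2,5)
Op 6: place BB@(0,2)
Op 7: remove (5,5)
Per-piece attacks for B:
  BB@(0,2): attacks (1,3) (2,4) (3,5) (1,1) (2,0)
  BQ@(0,4): attacks (0,5) (0,3) (0,2) (1,4) (2,4) (3,4) (1,5) (1,3) (2,2) (3,1) (4,0) [ray(0,-1) blocked at (0,2); ray(1,0) blocked at (3,4)]
  BQ@(2,5): attacks (2,4) (2,3) (2,2) (2,1) (2,0) (3,5) (4,5) (5,5) (1,5) (0,5) (3,4) (1,4) (0,3) [ray(1,-1) blocked at (3,4)]
  BN@(3,4): attacks (5,5) (1,5) (4,2) (5,3) (2,2) (1,3)
Union (20 distinct): (0,2) (0,3) (0,5) (1,1) (1,3) (1,4) (1,5) (2,0) (2,1) (2,2) (2,3) (2,4) (3,1) (3,4) (3,5) (4,0) (4,2) (4,5) (5,3) (5,5)

Answer: 20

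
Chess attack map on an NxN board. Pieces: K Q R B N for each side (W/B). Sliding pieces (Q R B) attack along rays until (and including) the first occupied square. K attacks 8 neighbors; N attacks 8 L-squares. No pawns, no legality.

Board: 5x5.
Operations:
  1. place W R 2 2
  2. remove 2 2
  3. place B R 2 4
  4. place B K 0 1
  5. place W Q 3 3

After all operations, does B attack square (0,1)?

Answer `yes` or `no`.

Op 1: place WR@(2,2)
Op 2: remove (2,2)
Op 3: place BR@(2,4)
Op 4: place BK@(0,1)
Op 5: place WQ@(3,3)
Per-piece attacks for B:
  BK@(0,1): attacks (0,2) (0,0) (1,1) (1,2) (1,0)
  BR@(2,4): attacks (2,3) (2,2) (2,1) (2,0) (3,4) (4,4) (1,4) (0,4)
B attacks (0,1): no

Answer: no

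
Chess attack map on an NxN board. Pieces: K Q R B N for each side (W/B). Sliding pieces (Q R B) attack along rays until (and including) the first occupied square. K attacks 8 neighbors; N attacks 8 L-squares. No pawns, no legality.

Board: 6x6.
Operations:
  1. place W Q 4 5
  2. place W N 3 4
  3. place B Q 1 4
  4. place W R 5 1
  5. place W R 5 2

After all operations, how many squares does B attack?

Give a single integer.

Answer: 15

Derivation:
Op 1: place WQ@(4,5)
Op 2: place WN@(3,4)
Op 3: place BQ@(1,4)
Op 4: place WR@(5,1)
Op 5: place WR@(5,2)
Per-piece attacks for B:
  BQ@(1,4): attacks (1,5) (1,3) (1,2) (1,1) (1,0) (2,4) (3,4) (0,4) (2,5) (2,3) (3,2) (4,1) (5,0) (0,5) (0,3) [ray(1,0) blocked at (3,4)]
Union (15 distinct): (0,3) (0,4) (0,5) (1,0) (1,1) (1,2) (1,3) (1,5) (2,3) (2,4) (2,5) (3,2) (3,4) (4,1) (5,0)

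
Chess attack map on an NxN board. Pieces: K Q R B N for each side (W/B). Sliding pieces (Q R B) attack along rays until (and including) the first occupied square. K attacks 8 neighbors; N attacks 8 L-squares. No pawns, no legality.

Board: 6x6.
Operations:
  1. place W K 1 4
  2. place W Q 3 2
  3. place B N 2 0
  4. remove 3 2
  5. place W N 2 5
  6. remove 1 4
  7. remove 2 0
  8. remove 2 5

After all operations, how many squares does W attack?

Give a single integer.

Op 1: place WK@(1,4)
Op 2: place WQ@(3,2)
Op 3: place BN@(2,0)
Op 4: remove (3,2)
Op 5: place WN@(2,5)
Op 6: remove (1,4)
Op 7: remove (2,0)
Op 8: remove (2,5)
Per-piece attacks for W:
Union (0 distinct): (none)

Answer: 0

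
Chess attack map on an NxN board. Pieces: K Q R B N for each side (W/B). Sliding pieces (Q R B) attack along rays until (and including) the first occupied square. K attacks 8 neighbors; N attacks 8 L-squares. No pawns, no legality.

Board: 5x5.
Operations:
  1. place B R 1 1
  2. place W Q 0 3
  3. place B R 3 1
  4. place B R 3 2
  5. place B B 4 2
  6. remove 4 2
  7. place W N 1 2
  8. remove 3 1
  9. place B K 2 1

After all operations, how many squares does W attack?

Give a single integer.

Answer: 13

Derivation:
Op 1: place BR@(1,1)
Op 2: place WQ@(0,3)
Op 3: place BR@(3,1)
Op 4: place BR@(3,2)
Op 5: place BB@(4,2)
Op 6: remove (4,2)
Op 7: place WN@(1,2)
Op 8: remove (3,1)
Op 9: place BK@(2,1)
Per-piece attacks for W:
  WQ@(0,3): attacks (0,4) (0,2) (0,1) (0,0) (1,3) (2,3) (3,3) (4,3) (1,4) (1,2) [ray(1,-1) blocked at (1,2)]
  WN@(1,2): attacks (2,4) (3,3) (0,4) (2,0) (3,1) (0,0)
Union (13 distinct): (0,0) (0,1) (0,2) (0,4) (1,2) (1,3) (1,4) (2,0) (2,3) (2,4) (3,1) (3,3) (4,3)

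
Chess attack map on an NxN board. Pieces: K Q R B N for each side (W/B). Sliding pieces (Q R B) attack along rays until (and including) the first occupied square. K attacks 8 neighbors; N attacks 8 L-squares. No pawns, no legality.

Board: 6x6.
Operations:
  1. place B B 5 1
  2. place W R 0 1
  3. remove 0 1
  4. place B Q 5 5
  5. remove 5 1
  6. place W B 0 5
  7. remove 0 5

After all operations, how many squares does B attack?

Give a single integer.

Op 1: place BB@(5,1)
Op 2: place WR@(0,1)
Op 3: remove (0,1)
Op 4: place BQ@(5,5)
Op 5: remove (5,1)
Op 6: place WB@(0,5)
Op 7: remove (0,5)
Per-piece attacks for B:
  BQ@(5,5): attacks (5,4) (5,3) (5,2) (5,1) (5,0) (4,5) (3,5) (2,5) (1,5) (0,5) (4,4) (3,3) (2,2) (1,1) (0,0)
Union (15 distinct): (0,0) (0,5) (1,1) (1,5) (2,2) (2,5) (3,3) (3,5) (4,4) (4,5) (5,0) (5,1) (5,2) (5,3) (5,4)

Answer: 15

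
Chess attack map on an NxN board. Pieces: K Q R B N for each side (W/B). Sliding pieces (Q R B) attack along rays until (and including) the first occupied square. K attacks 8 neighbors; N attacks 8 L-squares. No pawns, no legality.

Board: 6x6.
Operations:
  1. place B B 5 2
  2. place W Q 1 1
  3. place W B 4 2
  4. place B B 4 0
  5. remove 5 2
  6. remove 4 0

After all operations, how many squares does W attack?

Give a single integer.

Answer: 19

Derivation:
Op 1: place BB@(5,2)
Op 2: place WQ@(1,1)
Op 3: place WB@(4,2)
Op 4: place BB@(4,0)
Op 5: remove (5,2)
Op 6: remove (4,0)
Per-piece attacks for W:
  WQ@(1,1): attacks (1,2) (1,3) (1,4) (1,5) (1,0) (2,1) (3,1) (4,1) (5,1) (0,1) (2,2) (3,3) (4,4) (5,5) (2,0) (0,2) (0,0)
  WB@(4,2): attacks (5,3) (5,1) (3,3) (2,4) (1,5) (3,1) (2,0)
Union (19 distinct): (0,0) (0,1) (0,2) (1,0) (1,2) (1,3) (1,4) (1,5) (2,0) (2,1) (2,2) (2,4) (3,1) (3,3) (4,1) (4,4) (5,1) (5,3) (5,5)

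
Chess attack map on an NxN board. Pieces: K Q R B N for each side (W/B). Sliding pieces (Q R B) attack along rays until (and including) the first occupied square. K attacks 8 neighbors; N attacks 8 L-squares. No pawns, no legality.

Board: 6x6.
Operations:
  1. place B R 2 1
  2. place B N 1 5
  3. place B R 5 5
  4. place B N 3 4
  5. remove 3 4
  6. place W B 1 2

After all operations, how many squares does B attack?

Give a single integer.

Op 1: place BR@(2,1)
Op 2: place BN@(1,5)
Op 3: place BR@(5,5)
Op 4: place BN@(3,4)
Op 5: remove (3,4)
Op 6: place WB@(1,2)
Per-piece attacks for B:
  BN@(1,5): attacks (2,3) (3,4) (0,3)
  BR@(2,1): attacks (2,2) (2,3) (2,4) (2,5) (2,0) (3,1) (4,1) (5,1) (1,1) (0,1)
  BR@(5,5): attacks (5,4) (5,3) (5,2) (5,1) (5,0) (4,5) (3,5) (2,5) (1,5) [ray(-1,0) blocked at (1,5)]
Union (19 distinct): (0,1) (0,3) (1,1) (1,5) (2,0) (2,2) (2,3) (2,4) (2,5) (3,1) (3,4) (3,5) (4,1) (4,5) (5,0) (5,1) (5,2) (5,3) (5,4)

Answer: 19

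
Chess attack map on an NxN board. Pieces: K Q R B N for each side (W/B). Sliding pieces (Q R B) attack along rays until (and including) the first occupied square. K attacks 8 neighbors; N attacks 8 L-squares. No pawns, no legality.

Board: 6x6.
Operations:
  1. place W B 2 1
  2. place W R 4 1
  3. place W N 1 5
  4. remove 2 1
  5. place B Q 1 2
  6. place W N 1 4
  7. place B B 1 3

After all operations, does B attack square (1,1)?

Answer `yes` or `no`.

Answer: yes

Derivation:
Op 1: place WB@(2,1)
Op 2: place WR@(4,1)
Op 3: place WN@(1,5)
Op 4: remove (2,1)
Op 5: place BQ@(1,2)
Op 6: place WN@(1,4)
Op 7: place BB@(1,3)
Per-piece attacks for B:
  BQ@(1,2): attacks (1,3) (1,1) (1,0) (2,2) (3,2) (4,2) (5,2) (0,2) (2,3) (3,4) (4,5) (2,1) (3,0) (0,3) (0,1) [ray(0,1) blocked at (1,3)]
  BB@(1,3): attacks (2,4) (3,5) (2,2) (3,1) (4,0) (0,4) (0,2)
B attacks (1,1): yes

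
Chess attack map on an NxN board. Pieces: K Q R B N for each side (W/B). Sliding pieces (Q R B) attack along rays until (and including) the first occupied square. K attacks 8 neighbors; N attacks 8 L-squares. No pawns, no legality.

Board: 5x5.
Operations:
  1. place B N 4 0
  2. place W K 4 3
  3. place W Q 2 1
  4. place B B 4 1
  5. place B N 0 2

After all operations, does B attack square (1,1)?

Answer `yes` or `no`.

Op 1: place BN@(4,0)
Op 2: place WK@(4,3)
Op 3: place WQ@(2,1)
Op 4: place BB@(4,1)
Op 5: place BN@(0,2)
Per-piece attacks for B:
  BN@(0,2): attacks (1,4) (2,3) (1,0) (2,1)
  BN@(4,0): attacks (3,2) (2,1)
  BB@(4,1): attacks (3,2) (2,3) (1,4) (3,0)
B attacks (1,1): no

Answer: no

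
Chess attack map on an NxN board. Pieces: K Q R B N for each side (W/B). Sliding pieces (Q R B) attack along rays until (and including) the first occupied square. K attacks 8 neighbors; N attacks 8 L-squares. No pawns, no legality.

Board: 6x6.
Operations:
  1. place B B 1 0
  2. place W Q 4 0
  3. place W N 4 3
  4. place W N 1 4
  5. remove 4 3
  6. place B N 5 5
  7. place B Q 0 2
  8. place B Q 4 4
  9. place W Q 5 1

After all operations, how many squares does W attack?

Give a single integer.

Op 1: place BB@(1,0)
Op 2: place WQ@(4,0)
Op 3: place WN@(4,3)
Op 4: place WN@(1,4)
Op 5: remove (4,3)
Op 6: place BN@(5,5)
Op 7: place BQ@(0,2)
Op 8: place BQ@(4,4)
Op 9: place WQ@(5,1)
Per-piece attacks for W:
  WN@(1,4): attacks (3,5) (2,2) (3,3) (0,2)
  WQ@(4,0): attacks (4,1) (4,2) (4,3) (4,4) (5,0) (3,0) (2,0) (1,0) (5,1) (3,1) (2,2) (1,3) (0,4) [ray(0,1) blocked at (4,4); ray(-1,0) blocked at (1,0); ray(1,1) blocked at (5,1)]
  WQ@(5,1): attacks (5,2) (5,3) (5,4) (5,5) (5,0) (4,1) (3,1) (2,1) (1,1) (0,1) (4,2) (3,3) (2,4) (1,5) (4,0) [ray(0,1) blocked at (5,5); ray(-1,-1) blocked at (4,0)]
Union (26 distinct): (0,1) (0,2) (0,4) (1,0) (1,1) (1,3) (1,5) (2,0) (2,1) (2,2) (2,4) (3,0) (3,1) (3,3) (3,5) (4,0) (4,1) (4,2) (4,3) (4,4) (5,0) (5,1) (5,2) (5,3) (5,4) (5,5)

Answer: 26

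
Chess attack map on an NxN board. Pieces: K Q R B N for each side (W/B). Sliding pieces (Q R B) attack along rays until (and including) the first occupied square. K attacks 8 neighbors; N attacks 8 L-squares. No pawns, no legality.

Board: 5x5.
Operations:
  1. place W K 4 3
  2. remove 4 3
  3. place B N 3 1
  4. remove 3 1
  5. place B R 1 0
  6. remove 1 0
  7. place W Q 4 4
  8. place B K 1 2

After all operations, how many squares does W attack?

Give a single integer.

Answer: 12

Derivation:
Op 1: place WK@(4,3)
Op 2: remove (4,3)
Op 3: place BN@(3,1)
Op 4: remove (3,1)
Op 5: place BR@(1,0)
Op 6: remove (1,0)
Op 7: place WQ@(4,4)
Op 8: place BK@(1,2)
Per-piece attacks for W:
  WQ@(4,4): attacks (4,3) (4,2) (4,1) (4,0) (3,4) (2,4) (1,4) (0,4) (3,3) (2,2) (1,1) (0,0)
Union (12 distinct): (0,0) (0,4) (1,1) (1,4) (2,2) (2,4) (3,3) (3,4) (4,0) (4,1) (4,2) (4,3)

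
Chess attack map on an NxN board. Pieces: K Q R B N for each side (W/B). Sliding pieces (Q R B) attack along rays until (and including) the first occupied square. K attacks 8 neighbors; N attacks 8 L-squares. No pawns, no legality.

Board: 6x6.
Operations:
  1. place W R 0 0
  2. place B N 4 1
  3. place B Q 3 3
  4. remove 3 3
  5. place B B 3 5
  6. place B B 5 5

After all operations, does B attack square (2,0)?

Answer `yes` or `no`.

Op 1: place WR@(0,0)
Op 2: place BN@(4,1)
Op 3: place BQ@(3,3)
Op 4: remove (3,3)
Op 5: place BB@(3,5)
Op 6: place BB@(5,5)
Per-piece attacks for B:
  BB@(3,5): attacks (4,4) (5,3) (2,4) (1,3) (0,2)
  BN@(4,1): attacks (5,3) (3,3) (2,2) (2,0)
  BB@(5,5): attacks (4,4) (3,3) (2,2) (1,1) (0,0) [ray(-1,-1) blocked at (0,0)]
B attacks (2,0): yes

Answer: yes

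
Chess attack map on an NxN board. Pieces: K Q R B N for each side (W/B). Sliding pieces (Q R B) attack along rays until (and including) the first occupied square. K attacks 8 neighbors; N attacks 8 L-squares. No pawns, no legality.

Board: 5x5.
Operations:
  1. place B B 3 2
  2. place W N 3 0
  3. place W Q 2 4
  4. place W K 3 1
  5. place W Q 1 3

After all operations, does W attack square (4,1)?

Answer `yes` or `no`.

Answer: yes

Derivation:
Op 1: place BB@(3,2)
Op 2: place WN@(3,0)
Op 3: place WQ@(2,4)
Op 4: place WK@(3,1)
Op 5: place WQ@(1,3)
Per-piece attacks for W:
  WQ@(1,3): attacks (1,4) (1,2) (1,1) (1,0) (2,3) (3,3) (4,3) (0,3) (2,4) (2,2) (3,1) (0,4) (0,2) [ray(1,1) blocked at (2,4); ray(1,-1) blocked at (3,1)]
  WQ@(2,4): attacks (2,3) (2,2) (2,1) (2,0) (3,4) (4,4) (1,4) (0,4) (3,3) (4,2) (1,3) [ray(-1,-1) blocked at (1,3)]
  WN@(3,0): attacks (4,2) (2,2) (1,1)
  WK@(3,1): attacks (3,2) (3,0) (4,1) (2,1) (4,2) (4,0) (2,2) (2,0)
W attacks (4,1): yes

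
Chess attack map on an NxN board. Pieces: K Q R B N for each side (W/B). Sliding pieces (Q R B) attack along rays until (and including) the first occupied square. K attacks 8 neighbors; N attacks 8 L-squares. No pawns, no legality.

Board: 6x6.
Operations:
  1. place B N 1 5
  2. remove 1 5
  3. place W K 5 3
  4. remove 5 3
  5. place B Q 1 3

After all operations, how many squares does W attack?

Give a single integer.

Op 1: place BN@(1,5)
Op 2: remove (1,5)
Op 3: place WK@(5,3)
Op 4: remove (5,3)
Op 5: place BQ@(1,3)
Per-piece attacks for W:
Union (0 distinct): (none)

Answer: 0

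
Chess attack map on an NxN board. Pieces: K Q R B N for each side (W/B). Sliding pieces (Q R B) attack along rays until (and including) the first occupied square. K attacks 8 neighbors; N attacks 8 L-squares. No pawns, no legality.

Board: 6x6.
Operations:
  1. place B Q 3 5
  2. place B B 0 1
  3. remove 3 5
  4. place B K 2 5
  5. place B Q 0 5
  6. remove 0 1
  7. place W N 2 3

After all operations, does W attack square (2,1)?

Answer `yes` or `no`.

Op 1: place BQ@(3,5)
Op 2: place BB@(0,1)
Op 3: remove (3,5)
Op 4: place BK@(2,5)
Op 5: place BQ@(0,5)
Op 6: remove (0,1)
Op 7: place WN@(2,3)
Per-piece attacks for W:
  WN@(2,3): attacks (3,5) (4,4) (1,5) (0,4) (3,1) (4,2) (1,1) (0,2)
W attacks (2,1): no

Answer: no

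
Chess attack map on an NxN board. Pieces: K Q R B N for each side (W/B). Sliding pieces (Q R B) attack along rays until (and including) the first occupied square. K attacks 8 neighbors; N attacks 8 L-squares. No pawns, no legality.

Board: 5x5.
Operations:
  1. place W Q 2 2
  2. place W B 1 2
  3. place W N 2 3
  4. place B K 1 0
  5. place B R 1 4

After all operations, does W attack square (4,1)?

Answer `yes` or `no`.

Op 1: place WQ@(2,2)
Op 2: place WB@(1,2)
Op 3: place WN@(2,3)
Op 4: place BK@(1,0)
Op 5: place BR@(1,4)
Per-piece attacks for W:
  WB@(1,2): attacks (2,3) (2,1) (3,0) (0,3) (0,1) [ray(1,1) blocked at (2,3)]
  WQ@(2,2): attacks (2,3) (2,1) (2,0) (3,2) (4,2) (1,2) (3,3) (4,4) (3,1) (4,0) (1,3) (0,4) (1,1) (0,0) [ray(0,1) blocked at (2,3); ray(-1,0) blocked at (1,2)]
  WN@(2,3): attacks (4,4) (0,4) (3,1) (4,2) (1,1) (0,2)
W attacks (4,1): no

Answer: no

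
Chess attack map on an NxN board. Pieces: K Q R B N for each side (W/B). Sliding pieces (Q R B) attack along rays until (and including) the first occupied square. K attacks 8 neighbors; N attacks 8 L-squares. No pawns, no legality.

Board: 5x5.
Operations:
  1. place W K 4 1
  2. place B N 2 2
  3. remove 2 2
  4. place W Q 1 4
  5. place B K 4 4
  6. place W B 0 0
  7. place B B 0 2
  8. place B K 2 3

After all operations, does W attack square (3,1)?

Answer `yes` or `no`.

Op 1: place WK@(4,1)
Op 2: place BN@(2,2)
Op 3: remove (2,2)
Op 4: place WQ@(1,4)
Op 5: place BK@(4,4)
Op 6: place WB@(0,0)
Op 7: place BB@(0,2)
Op 8: place BK@(2,3)
Per-piece attacks for W:
  WB@(0,0): attacks (1,1) (2,2) (3,3) (4,4) [ray(1,1) blocked at (4,4)]
  WQ@(1,4): attacks (1,3) (1,2) (1,1) (1,0) (2,4) (3,4) (4,4) (0,4) (2,3) (0,3) [ray(1,0) blocked at (4,4); ray(1,-1) blocked at (2,3)]
  WK@(4,1): attacks (4,2) (4,0) (3,1) (3,2) (3,0)
W attacks (3,1): yes

Answer: yes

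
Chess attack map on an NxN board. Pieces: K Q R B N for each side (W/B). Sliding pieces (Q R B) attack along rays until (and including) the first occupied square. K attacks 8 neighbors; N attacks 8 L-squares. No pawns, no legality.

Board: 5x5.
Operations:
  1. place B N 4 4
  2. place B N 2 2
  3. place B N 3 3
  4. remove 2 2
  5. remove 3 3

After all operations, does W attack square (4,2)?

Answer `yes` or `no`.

Answer: no

Derivation:
Op 1: place BN@(4,4)
Op 2: place BN@(2,2)
Op 3: place BN@(3,3)
Op 4: remove (2,2)
Op 5: remove (3,3)
Per-piece attacks for W:
W attacks (4,2): no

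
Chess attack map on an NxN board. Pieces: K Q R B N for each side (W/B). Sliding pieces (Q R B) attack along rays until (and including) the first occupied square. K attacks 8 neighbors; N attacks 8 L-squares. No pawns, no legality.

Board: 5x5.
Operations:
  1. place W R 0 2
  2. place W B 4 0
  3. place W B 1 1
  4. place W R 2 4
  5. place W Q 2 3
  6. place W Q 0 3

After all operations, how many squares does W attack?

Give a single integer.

Answer: 22

Derivation:
Op 1: place WR@(0,2)
Op 2: place WB@(4,0)
Op 3: place WB@(1,1)
Op 4: place WR@(2,4)
Op 5: place WQ@(2,3)
Op 6: place WQ@(0,3)
Per-piece attacks for W:
  WR@(0,2): attacks (0,3) (0,1) (0,0) (1,2) (2,2) (3,2) (4,2) [ray(0,1) blocked at (0,3)]
  WQ@(0,3): attacks (0,4) (0,2) (1,3) (2,3) (1,4) (1,2) (2,1) (3,0) [ray(0,-1) blocked at (0,2); ray(1,0) blocked at (2,3)]
  WB@(1,1): attacks (2,2) (3,3) (4,4) (2,0) (0,2) (0,0) [ray(-1,1) blocked at (0,2)]
  WQ@(2,3): attacks (2,4) (2,2) (2,1) (2,0) (3,3) (4,3) (1,3) (0,3) (3,4) (3,2) (4,1) (1,4) (1,2) (0,1) [ray(0,1) blocked at (2,4); ray(-1,0) blocked at (0,3)]
  WR@(2,4): attacks (2,3) (3,4) (4,4) (1,4) (0,4) [ray(0,-1) blocked at (2,3)]
  WB@(4,0): attacks (3,1) (2,2) (1,3) (0,4)
Union (22 distinct): (0,0) (0,1) (0,2) (0,3) (0,4) (1,2) (1,3) (1,4) (2,0) (2,1) (2,2) (2,3) (2,4) (3,0) (3,1) (3,2) (3,3) (3,4) (4,1) (4,2) (4,3) (4,4)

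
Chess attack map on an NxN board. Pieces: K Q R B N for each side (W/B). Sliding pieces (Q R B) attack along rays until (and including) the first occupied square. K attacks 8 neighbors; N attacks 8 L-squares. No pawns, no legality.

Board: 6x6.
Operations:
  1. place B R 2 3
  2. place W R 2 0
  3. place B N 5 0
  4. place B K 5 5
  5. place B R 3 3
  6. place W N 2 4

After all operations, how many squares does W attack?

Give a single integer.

Op 1: place BR@(2,3)
Op 2: place WR@(2,0)
Op 3: place BN@(5,0)
Op 4: place BK@(5,5)
Op 5: place BR@(3,3)
Op 6: place WN@(2,4)
Per-piece attacks for W:
  WR@(2,0): attacks (2,1) (2,2) (2,3) (3,0) (4,0) (5,0) (1,0) (0,0) [ray(0,1) blocked at (2,3); ray(1,0) blocked at (5,0)]
  WN@(2,4): attacks (4,5) (0,5) (3,2) (4,3) (1,2) (0,3)
Union (14 distinct): (0,0) (0,3) (0,5) (1,0) (1,2) (2,1) (2,2) (2,3) (3,0) (3,2) (4,0) (4,3) (4,5) (5,0)

Answer: 14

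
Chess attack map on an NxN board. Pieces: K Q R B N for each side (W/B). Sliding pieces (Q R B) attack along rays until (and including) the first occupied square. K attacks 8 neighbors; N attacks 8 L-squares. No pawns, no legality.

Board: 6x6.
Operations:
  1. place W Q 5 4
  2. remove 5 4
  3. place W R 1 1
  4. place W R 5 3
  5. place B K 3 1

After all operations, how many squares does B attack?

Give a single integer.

Op 1: place WQ@(5,4)
Op 2: remove (5,4)
Op 3: place WR@(1,1)
Op 4: place WR@(5,3)
Op 5: place BK@(3,1)
Per-piece attacks for B:
  BK@(3,1): attacks (3,2) (3,0) (4,1) (2,1) (4,2) (4,0) (2,2) (2,0)
Union (8 distinct): (2,0) (2,1) (2,2) (3,0) (3,2) (4,0) (4,1) (4,2)

Answer: 8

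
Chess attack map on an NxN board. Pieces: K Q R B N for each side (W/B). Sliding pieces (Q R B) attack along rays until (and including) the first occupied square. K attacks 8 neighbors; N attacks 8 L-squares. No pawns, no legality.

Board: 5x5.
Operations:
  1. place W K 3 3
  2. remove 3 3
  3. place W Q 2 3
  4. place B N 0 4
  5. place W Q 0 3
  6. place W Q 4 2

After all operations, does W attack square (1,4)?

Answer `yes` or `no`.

Op 1: place WK@(3,3)
Op 2: remove (3,3)
Op 3: place WQ@(2,3)
Op 4: place BN@(0,4)
Op 5: place WQ@(0,3)
Op 6: place WQ@(4,2)
Per-piece attacks for W:
  WQ@(0,3): attacks (0,4) (0,2) (0,1) (0,0) (1,3) (2,3) (1,4) (1,2) (2,1) (3,0) [ray(0,1) blocked at (0,4); ray(1,0) blocked at (2,3)]
  WQ@(2,3): attacks (2,4) (2,2) (2,1) (2,0) (3,3) (4,3) (1,3) (0,3) (3,4) (3,2) (4,1) (1,4) (1,2) (0,1) [ray(-1,0) blocked at (0,3)]
  WQ@(4,2): attacks (4,3) (4,4) (4,1) (4,0) (3,2) (2,2) (1,2) (0,2) (3,3) (2,4) (3,1) (2,0)
W attacks (1,4): yes

Answer: yes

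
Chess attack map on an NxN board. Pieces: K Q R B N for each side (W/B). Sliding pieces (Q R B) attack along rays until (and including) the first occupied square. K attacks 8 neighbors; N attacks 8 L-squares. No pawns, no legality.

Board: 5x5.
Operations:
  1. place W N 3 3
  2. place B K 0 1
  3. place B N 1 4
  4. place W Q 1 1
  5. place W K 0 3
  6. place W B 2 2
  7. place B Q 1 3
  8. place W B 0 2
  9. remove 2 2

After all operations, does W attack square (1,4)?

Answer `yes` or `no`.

Op 1: place WN@(3,3)
Op 2: place BK@(0,1)
Op 3: place BN@(1,4)
Op 4: place WQ@(1,1)
Op 5: place WK@(0,3)
Op 6: place WB@(2,2)
Op 7: place BQ@(1,3)
Op 8: place WB@(0,2)
Op 9: remove (2,2)
Per-piece attacks for W:
  WB@(0,2): attacks (1,3) (1,1) [ray(1,1) blocked at (1,3); ray(1,-1) blocked at (1,1)]
  WK@(0,3): attacks (0,4) (0,2) (1,3) (1,4) (1,2)
  WQ@(1,1): attacks (1,2) (1,3) (1,0) (2,1) (3,1) (4,1) (0,1) (2,2) (3,3) (2,0) (0,2) (0,0) [ray(0,1) blocked at (1,3); ray(-1,0) blocked at (0,1); ray(1,1) blocked at (3,3); ray(-1,1) blocked at (0,2)]
  WN@(3,3): attacks (1,4) (4,1) (2,1) (1,2)
W attacks (1,4): yes

Answer: yes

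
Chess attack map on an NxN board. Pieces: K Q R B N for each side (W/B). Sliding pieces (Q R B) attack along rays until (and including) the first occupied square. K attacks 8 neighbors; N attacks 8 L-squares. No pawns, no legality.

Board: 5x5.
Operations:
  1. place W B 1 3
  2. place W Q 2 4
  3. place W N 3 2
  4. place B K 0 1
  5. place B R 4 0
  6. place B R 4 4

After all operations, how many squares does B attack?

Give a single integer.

Op 1: place WB@(1,3)
Op 2: place WQ@(2,4)
Op 3: place WN@(3,2)
Op 4: place BK@(0,1)
Op 5: place BR@(4,0)
Op 6: place BR@(4,4)
Per-piece attacks for B:
  BK@(0,1): attacks (0,2) (0,0) (1,1) (1,2) (1,0)
  BR@(4,0): attacks (4,1) (4,2) (4,3) (4,4) (3,0) (2,0) (1,0) (0,0) [ray(0,1) blocked at (4,4)]
  BR@(4,4): attacks (4,3) (4,2) (4,1) (4,0) (3,4) (2,4) [ray(0,-1) blocked at (4,0); ray(-1,0) blocked at (2,4)]
Union (14 distinct): (0,0) (0,2) (1,0) (1,1) (1,2) (2,0) (2,4) (3,0) (3,4) (4,0) (4,1) (4,2) (4,3) (4,4)

Answer: 14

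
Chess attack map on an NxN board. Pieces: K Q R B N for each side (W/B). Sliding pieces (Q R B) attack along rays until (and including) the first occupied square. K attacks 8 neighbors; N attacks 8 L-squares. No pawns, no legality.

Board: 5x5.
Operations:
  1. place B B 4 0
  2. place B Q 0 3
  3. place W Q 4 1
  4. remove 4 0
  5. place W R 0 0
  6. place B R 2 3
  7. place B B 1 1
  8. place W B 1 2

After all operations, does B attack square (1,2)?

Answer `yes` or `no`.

Op 1: place BB@(4,0)
Op 2: place BQ@(0,3)
Op 3: place WQ@(4,1)
Op 4: remove (4,0)
Op 5: place WR@(0,0)
Op 6: place BR@(2,3)
Op 7: place BB@(1,1)
Op 8: place WB@(1,2)
Per-piece attacks for B:
  BQ@(0,3): attacks (0,4) (0,2) (0,1) (0,0) (1,3) (2,3) (1,4) (1,2) [ray(0,-1) blocked at (0,0); ray(1,0) blocked at (2,3); ray(1,-1) blocked at (1,2)]
  BB@(1,1): attacks (2,2) (3,3) (4,4) (2,0) (0,2) (0,0) [ray(-1,-1) blocked at (0,0)]
  BR@(2,3): attacks (2,4) (2,2) (2,1) (2,0) (3,3) (4,3) (1,3) (0,3) [ray(-1,0) blocked at (0,3)]
B attacks (1,2): yes

Answer: yes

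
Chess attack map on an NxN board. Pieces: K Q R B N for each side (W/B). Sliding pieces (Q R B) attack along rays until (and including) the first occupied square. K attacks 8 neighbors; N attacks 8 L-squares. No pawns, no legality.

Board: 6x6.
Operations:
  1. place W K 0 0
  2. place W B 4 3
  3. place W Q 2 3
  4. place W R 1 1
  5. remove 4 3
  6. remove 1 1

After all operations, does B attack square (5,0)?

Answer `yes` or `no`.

Answer: no

Derivation:
Op 1: place WK@(0,0)
Op 2: place WB@(4,3)
Op 3: place WQ@(2,3)
Op 4: place WR@(1,1)
Op 5: remove (4,3)
Op 6: remove (1,1)
Per-piece attacks for B:
B attacks (5,0): no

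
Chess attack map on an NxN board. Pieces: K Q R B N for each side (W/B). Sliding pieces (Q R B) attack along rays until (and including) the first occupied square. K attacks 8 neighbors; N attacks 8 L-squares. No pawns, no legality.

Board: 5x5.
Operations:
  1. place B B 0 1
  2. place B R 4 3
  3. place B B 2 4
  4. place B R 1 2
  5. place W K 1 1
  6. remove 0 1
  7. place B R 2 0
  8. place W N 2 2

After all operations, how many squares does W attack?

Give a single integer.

Op 1: place BB@(0,1)
Op 2: place BR@(4,3)
Op 3: place BB@(2,4)
Op 4: place BR@(1,2)
Op 5: place WK@(1,1)
Op 6: remove (0,1)
Op 7: place BR@(2,0)
Op 8: place WN@(2,2)
Per-piece attacks for W:
  WK@(1,1): attacks (1,2) (1,0) (2,1) (0,1) (2,2) (2,0) (0,2) (0,0)
  WN@(2,2): attacks (3,4) (4,3) (1,4) (0,3) (3,0) (4,1) (1,0) (0,1)
Union (14 distinct): (0,0) (0,1) (0,2) (0,3) (1,0) (1,2) (1,4) (2,0) (2,1) (2,2) (3,0) (3,4) (4,1) (4,3)

Answer: 14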